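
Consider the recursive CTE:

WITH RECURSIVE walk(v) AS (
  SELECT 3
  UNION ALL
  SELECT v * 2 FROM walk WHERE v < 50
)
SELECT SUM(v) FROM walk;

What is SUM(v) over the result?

Base: v=3.
Iteration 1: 3 < 50 holds -> v = 3 * 2 = 6.
Iteration 2: 6 < 50 holds -> v = 6 * 2 = 12.
Iteration 3: 12 < 50 holds -> v = 12 * 2 = 24.
Iteration 4: 24 < 50 holds -> v = 24 * 2 = 48.
Iteration 5: 48 < 50 holds -> v = 48 * 2 = 96.
Iteration 6: 96 < 50 fails; recursion stops.
SUM(v) = 3 + 6 + 12 + 24 + 48 + 96 = 189.

189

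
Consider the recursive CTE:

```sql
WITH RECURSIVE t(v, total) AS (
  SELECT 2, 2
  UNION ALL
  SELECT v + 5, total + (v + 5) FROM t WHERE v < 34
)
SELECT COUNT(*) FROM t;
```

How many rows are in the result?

8

Base: v=2, total=2.
Iteration 1: 2 < 34 holds -> v = 2 + 5 = 7, total = 2 + 7 = 9.
Iteration 2: 7 < 34 holds -> v = 7 + 5 = 12, total = 9 + 12 = 21.
Iteration 3: 12 < 34 holds -> v = 12 + 5 = 17, total = 21 + 17 = 38.
Iteration 4: 17 < 34 holds -> v = 17 + 5 = 22, total = 38 + 22 = 60.
Iteration 5: 22 < 34 holds -> v = 22 + 5 = 27, total = 60 + 27 = 87.
Iteration 6: 27 < 34 holds -> v = 27 + 5 = 32, total = 87 + 32 = 119.
Iteration 7: 32 < 34 holds -> v = 32 + 5 = 37, total = 119 + 37 = 156.
Iteration 8: 37 < 34 fails; recursion stops.
Total rows emitted: 8.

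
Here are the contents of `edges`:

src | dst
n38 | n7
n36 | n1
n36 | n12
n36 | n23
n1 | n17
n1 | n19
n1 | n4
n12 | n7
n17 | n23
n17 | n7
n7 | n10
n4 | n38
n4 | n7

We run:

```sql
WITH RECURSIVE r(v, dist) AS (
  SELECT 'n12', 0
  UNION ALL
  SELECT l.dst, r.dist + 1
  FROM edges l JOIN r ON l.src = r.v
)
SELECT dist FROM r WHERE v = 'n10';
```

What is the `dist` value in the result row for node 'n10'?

2

Base: (n12, dist=0).
Iteration 1: edges from {n12} -> (n7, dist=1).
Iteration 2: edges from {n7} -> (n10, dist=2).
Iteration 3: no outgoing edges from {n10}; recursion stops.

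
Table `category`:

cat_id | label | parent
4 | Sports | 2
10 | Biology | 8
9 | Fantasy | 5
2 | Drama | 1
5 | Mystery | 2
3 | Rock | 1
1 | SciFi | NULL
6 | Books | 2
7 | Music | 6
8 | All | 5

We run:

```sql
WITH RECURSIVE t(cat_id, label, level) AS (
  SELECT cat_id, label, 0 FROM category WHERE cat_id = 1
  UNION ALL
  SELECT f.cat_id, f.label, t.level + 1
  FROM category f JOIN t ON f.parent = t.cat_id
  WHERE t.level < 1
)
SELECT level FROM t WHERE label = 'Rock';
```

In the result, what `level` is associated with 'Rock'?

Base: cat_id=1 (SciFi) at level 0.
Iteration 1: rows with parent in {1} -> Drama (id 2, level 1), Rock (id 3, level 1).
Iteration 2: level < 1 fails for all current rows; recursion stops.

1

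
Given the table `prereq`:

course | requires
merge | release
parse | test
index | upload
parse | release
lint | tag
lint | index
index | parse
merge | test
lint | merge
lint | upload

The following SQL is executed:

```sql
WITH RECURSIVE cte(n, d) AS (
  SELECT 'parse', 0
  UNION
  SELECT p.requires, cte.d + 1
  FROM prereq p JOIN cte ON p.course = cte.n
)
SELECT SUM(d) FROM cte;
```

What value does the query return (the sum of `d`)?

2

Base: (parse, d=0).
Iteration 1: edges from {parse} -> (release, d=1), (test, d=1).
Iteration 2: no outgoing edges from {release,test}; recursion stops.
SUM(d) = 0 + 1 + 1 = 2.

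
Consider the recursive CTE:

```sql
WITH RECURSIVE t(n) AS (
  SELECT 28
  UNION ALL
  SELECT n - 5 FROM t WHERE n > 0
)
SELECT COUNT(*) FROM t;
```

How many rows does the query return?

7

Base: n=28.
Iteration 1: 28 > 0 holds -> n = 28 - 5 = 23.
Iteration 2: 23 > 0 holds -> n = 23 - 5 = 18.
Iteration 3: 18 > 0 holds -> n = 18 - 5 = 13.
Iteration 4: 13 > 0 holds -> n = 13 - 5 = 8.
Iteration 5: 8 > 0 holds -> n = 8 - 5 = 3.
Iteration 6: 3 > 0 holds -> n = 3 - 5 = -2.
Iteration 7: -2 > 0 fails; recursion stops.
Total rows emitted: 7.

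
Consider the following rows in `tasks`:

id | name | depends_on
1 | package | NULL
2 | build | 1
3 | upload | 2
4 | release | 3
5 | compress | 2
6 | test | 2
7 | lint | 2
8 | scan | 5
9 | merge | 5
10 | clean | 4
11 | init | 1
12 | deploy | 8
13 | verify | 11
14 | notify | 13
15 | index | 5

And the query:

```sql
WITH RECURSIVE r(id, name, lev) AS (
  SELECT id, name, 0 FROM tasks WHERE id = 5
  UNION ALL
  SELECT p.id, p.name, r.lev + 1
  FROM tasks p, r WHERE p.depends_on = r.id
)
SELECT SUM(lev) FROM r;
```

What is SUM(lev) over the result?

Base: id=5 (compress) at lev 0.
Iteration 1: rows with depends_on in {5} -> scan (id 8, lev 1), merge (id 9, lev 1), index (id 15, lev 1).
Iteration 2: rows with depends_on in {8,9,15} -> deploy (id 12, lev 2).
Iteration 3: no rows with depends_on in {12}; recursion stops.
SUM(lev) = 0 + 1 + 1 + 1 + 2 = 5.

5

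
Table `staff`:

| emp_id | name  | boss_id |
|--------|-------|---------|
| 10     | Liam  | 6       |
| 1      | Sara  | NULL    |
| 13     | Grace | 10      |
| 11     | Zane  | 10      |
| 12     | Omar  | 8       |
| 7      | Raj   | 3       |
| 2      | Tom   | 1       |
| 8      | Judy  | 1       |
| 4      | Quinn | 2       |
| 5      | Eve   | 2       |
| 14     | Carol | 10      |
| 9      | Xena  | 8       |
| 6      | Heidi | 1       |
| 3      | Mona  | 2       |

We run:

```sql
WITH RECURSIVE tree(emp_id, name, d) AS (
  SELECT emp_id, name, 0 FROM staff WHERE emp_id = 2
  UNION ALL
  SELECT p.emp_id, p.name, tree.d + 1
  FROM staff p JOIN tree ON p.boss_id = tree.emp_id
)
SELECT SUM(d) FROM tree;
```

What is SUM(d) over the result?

Base: emp_id=2 (Tom) at d 0.
Iteration 1: rows with boss_id in {2} -> Mona (id 3, d 1), Quinn (id 4, d 1), Eve (id 5, d 1).
Iteration 2: rows with boss_id in {3,4,5} -> Raj (id 7, d 2).
Iteration 3: no rows with boss_id in {7}; recursion stops.
SUM(d) = 0 + 1 + 1 + 1 + 2 = 5.

5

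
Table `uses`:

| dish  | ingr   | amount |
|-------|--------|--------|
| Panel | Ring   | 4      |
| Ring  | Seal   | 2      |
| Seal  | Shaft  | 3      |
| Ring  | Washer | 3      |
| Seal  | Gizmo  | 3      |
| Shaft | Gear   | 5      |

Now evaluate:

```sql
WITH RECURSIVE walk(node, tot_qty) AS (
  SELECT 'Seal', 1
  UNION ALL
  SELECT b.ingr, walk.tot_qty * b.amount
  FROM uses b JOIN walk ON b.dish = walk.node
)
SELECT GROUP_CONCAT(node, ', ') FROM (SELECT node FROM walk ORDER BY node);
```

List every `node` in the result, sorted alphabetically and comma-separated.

Gear, Gizmo, Seal, Shaft

Base: (Seal, tot_qty=1).
Iteration 1: components of {Seal} -> Gizmo = 1*3 = 3, Shaft = 1*3 = 3.
Iteration 2: components of {Gizmo,Shaft} -> Gear = 3*5 = 15.
Iteration 3: no further components; recursion stops.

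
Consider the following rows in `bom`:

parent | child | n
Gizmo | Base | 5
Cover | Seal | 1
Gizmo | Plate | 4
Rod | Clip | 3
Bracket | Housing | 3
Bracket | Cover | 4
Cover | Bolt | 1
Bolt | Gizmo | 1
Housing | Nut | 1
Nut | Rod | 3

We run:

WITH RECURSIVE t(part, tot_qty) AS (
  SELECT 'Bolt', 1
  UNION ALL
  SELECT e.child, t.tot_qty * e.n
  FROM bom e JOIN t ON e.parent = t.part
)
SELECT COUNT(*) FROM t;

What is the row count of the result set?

Base: (Bolt, tot_qty=1).
Iteration 1: components of {Bolt} -> Gizmo = 1*1 = 1.
Iteration 2: components of {Gizmo} -> Base = 1*5 = 5, Plate = 1*4 = 4.
Iteration 3: no further components; recursion stops.
Total rows emitted: 4.

4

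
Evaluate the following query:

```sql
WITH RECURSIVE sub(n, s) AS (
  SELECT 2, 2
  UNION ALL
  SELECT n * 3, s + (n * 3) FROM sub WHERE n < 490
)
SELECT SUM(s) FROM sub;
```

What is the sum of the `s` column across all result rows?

3272

Base: n=2, s=2.
Iteration 1: 2 < 490 holds -> n = 2 * 3 = 6, s = 2 + 6 = 8.
Iteration 2: 6 < 490 holds -> n = 6 * 3 = 18, s = 8 + 18 = 26.
Iteration 3: 18 < 490 holds -> n = 18 * 3 = 54, s = 26 + 54 = 80.
Iteration 4: 54 < 490 holds -> n = 54 * 3 = 162, s = 80 + 162 = 242.
Iteration 5: 162 < 490 holds -> n = 162 * 3 = 486, s = 242 + 486 = 728.
Iteration 6: 486 < 490 holds -> n = 486 * 3 = 1458, s = 728 + 1458 = 2186.
Iteration 7: 1458 < 490 fails; recursion stops.
SUM(s) = 2 + 8 + 26 + 80 + 242 + 728 + 2186 = 3272.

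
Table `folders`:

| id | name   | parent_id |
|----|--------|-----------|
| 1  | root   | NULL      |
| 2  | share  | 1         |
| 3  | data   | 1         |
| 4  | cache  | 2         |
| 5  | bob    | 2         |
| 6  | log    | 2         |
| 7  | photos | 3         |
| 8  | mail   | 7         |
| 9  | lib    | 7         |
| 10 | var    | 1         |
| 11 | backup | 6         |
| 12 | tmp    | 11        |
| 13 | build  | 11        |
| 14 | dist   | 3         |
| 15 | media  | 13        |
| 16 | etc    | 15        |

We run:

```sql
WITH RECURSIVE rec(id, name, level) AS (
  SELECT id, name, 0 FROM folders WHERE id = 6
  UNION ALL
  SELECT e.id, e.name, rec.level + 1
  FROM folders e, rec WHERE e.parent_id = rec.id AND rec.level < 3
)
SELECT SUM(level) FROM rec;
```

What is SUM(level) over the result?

Base: id=6 (log) at level 0.
Iteration 1: rows with parent_id in {6} -> backup (id 11, level 1).
Iteration 2: rows with parent_id in {11} -> tmp (id 12, level 2), build (id 13, level 2).
Iteration 3: rows with parent_id in {12,13} -> media (id 15, level 3).
Iteration 4: level < 3 fails for all current rows; recursion stops.
SUM(level) = 0 + 1 + 2 + 2 + 3 = 8.

8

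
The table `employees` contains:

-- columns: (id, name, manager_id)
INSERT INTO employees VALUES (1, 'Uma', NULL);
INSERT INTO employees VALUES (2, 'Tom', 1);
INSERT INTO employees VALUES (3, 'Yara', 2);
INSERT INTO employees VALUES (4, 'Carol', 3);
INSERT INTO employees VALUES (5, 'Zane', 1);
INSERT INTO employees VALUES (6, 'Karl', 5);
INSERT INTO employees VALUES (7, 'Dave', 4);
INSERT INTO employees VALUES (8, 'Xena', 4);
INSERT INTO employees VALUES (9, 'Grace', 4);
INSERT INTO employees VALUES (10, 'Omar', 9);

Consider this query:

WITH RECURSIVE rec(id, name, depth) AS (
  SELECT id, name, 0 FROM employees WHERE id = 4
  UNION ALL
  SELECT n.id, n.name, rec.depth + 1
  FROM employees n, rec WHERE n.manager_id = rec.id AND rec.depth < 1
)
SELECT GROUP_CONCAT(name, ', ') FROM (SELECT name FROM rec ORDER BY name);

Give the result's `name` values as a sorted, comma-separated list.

Carol, Dave, Grace, Xena

Base: id=4 (Carol) at depth 0.
Iteration 1: rows with manager_id in {4} -> Dave (id 7, depth 1), Xena (id 8, depth 1), Grace (id 9, depth 1).
Iteration 2: depth < 1 fails for all current rows; recursion stops.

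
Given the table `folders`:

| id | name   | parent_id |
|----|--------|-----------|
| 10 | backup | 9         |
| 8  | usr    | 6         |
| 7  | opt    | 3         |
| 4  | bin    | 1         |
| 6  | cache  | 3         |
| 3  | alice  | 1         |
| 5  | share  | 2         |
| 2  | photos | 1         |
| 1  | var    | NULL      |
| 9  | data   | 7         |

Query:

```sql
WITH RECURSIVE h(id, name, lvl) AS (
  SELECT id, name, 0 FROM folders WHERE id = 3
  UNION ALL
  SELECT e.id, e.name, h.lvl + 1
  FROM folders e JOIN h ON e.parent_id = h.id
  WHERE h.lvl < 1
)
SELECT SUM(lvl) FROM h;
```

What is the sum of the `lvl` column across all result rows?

2

Base: id=3 (alice) at lvl 0.
Iteration 1: rows with parent_id in {3} -> cache (id 6, lvl 1), opt (id 7, lvl 1).
Iteration 2: lvl < 1 fails for all current rows; recursion stops.
SUM(lvl) = 0 + 1 + 1 = 2.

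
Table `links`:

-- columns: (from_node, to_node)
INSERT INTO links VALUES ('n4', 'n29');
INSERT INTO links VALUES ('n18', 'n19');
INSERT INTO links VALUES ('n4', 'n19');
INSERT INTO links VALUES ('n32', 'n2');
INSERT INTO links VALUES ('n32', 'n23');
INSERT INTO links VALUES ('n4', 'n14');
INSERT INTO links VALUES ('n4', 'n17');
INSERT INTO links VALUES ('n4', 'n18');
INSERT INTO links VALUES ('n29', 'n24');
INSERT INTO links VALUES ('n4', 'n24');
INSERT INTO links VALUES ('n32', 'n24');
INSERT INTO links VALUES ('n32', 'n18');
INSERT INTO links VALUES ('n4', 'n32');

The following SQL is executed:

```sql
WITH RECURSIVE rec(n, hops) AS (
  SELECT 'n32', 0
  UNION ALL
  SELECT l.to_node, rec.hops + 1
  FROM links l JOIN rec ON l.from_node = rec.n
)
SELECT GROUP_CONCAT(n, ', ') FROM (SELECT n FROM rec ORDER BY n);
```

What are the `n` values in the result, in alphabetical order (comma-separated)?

Base: (n32, hops=0).
Iteration 1: edges from {n32} -> (n18, hops=1), (n2, hops=1), (n23, hops=1), (n24, hops=1).
Iteration 2: edges from {n18,n2,n23,n24} -> (n19, hops=2).
Iteration 3: no outgoing edges from {n19}; recursion stops.

n18, n19, n2, n23, n24, n32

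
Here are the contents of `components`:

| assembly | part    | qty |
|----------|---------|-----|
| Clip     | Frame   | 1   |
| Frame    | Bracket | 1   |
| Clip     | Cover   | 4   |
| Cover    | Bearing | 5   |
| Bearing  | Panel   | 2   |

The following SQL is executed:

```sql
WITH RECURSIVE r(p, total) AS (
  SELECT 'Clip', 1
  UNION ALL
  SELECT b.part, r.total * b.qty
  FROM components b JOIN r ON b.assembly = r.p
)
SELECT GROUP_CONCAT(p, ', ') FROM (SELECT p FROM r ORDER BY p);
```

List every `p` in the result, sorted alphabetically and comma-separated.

Bearing, Bracket, Clip, Cover, Frame, Panel

Base: (Clip, total=1).
Iteration 1: components of {Clip} -> Cover = 1*4 = 4, Frame = 1*1 = 1.
Iteration 2: components of {Cover,Frame} -> Bearing = 4*5 = 20, Bracket = 1*1 = 1.
Iteration 3: components of {Bearing,Bracket} -> Panel = 20*2 = 40.
Iteration 4: no further components; recursion stops.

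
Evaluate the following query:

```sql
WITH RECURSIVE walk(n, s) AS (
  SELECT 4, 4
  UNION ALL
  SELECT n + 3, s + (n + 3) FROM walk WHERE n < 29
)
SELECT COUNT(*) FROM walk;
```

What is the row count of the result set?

Base: n=4, s=4.
Iteration 1: 4 < 29 holds -> n = 4 + 3 = 7, s = 4 + 7 = 11.
Iteration 2: 7 < 29 holds -> n = 7 + 3 = 10, s = 11 + 10 = 21.
Iteration 3: 10 < 29 holds -> n = 10 + 3 = 13, s = 21 + 13 = 34.
Iteration 4: 13 < 29 holds -> n = 13 + 3 = 16, s = 34 + 16 = 50.
Iteration 5: 16 < 29 holds -> n = 16 + 3 = 19, s = 50 + 19 = 69.
Iteration 6: 19 < 29 holds -> n = 19 + 3 = 22, s = 69 + 22 = 91.
Iteration 7: 22 < 29 holds -> n = 22 + 3 = 25, s = 91 + 25 = 116.
Iteration 8: 25 < 29 holds -> n = 25 + 3 = 28, s = 116 + 28 = 144.
Iteration 9: 28 < 29 holds -> n = 28 + 3 = 31, s = 144 + 31 = 175.
Iteration 10: 31 < 29 fails; recursion stops.
Total rows emitted: 10.

10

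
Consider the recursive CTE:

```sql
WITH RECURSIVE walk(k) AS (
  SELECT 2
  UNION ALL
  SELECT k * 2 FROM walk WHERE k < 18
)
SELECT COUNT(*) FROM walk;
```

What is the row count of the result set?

Base: k=2.
Iteration 1: 2 < 18 holds -> k = 2 * 2 = 4.
Iteration 2: 4 < 18 holds -> k = 4 * 2 = 8.
Iteration 3: 8 < 18 holds -> k = 8 * 2 = 16.
Iteration 4: 16 < 18 holds -> k = 16 * 2 = 32.
Iteration 5: 32 < 18 fails; recursion stops.
Total rows emitted: 5.

5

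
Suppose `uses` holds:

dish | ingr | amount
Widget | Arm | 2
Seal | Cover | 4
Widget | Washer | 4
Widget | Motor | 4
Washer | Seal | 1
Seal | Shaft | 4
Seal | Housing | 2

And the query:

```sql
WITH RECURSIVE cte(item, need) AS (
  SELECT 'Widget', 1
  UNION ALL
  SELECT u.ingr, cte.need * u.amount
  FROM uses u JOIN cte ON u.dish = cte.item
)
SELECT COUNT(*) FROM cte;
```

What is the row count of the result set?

Base: (Widget, need=1).
Iteration 1: components of {Widget} -> Arm = 1*2 = 2, Motor = 1*4 = 4, Washer = 1*4 = 4.
Iteration 2: components of {Arm,Motor,Washer} -> Seal = 4*1 = 4.
Iteration 3: components of {Seal} -> Cover = 4*4 = 16, Housing = 4*2 = 8, Shaft = 4*4 = 16.
Iteration 4: no further components; recursion stops.
Total rows emitted: 8.

8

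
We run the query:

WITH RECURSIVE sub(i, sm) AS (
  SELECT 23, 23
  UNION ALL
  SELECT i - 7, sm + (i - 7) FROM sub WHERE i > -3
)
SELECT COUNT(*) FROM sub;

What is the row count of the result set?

5

Base: i=23, sm=23.
Iteration 1: 23 > -3 holds -> i = 23 - 7 = 16, sm = 23 + 16 = 39.
Iteration 2: 16 > -3 holds -> i = 16 - 7 = 9, sm = 39 + 9 = 48.
Iteration 3: 9 > -3 holds -> i = 9 - 7 = 2, sm = 48 + 2 = 50.
Iteration 4: 2 > -3 holds -> i = 2 - 7 = -5, sm = 50 + -5 = 45.
Iteration 5: -5 > -3 fails; recursion stops.
Total rows emitted: 5.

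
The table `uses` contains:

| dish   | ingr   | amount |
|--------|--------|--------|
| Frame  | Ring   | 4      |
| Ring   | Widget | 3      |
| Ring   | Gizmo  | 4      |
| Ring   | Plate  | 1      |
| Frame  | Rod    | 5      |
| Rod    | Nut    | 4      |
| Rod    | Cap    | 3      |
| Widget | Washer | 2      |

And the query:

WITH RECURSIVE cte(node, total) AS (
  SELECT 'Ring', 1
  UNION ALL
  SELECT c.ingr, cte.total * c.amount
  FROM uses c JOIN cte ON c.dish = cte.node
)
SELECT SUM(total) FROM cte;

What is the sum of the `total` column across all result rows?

15

Base: (Ring, total=1).
Iteration 1: components of {Ring} -> Gizmo = 1*4 = 4, Plate = 1*1 = 1, Widget = 1*3 = 3.
Iteration 2: components of {Gizmo,Plate,Widget} -> Washer = 3*2 = 6.
Iteration 3: no further components; recursion stops.
SUM(total) = 1 + 3 + 4 + 1 + 6 = 15.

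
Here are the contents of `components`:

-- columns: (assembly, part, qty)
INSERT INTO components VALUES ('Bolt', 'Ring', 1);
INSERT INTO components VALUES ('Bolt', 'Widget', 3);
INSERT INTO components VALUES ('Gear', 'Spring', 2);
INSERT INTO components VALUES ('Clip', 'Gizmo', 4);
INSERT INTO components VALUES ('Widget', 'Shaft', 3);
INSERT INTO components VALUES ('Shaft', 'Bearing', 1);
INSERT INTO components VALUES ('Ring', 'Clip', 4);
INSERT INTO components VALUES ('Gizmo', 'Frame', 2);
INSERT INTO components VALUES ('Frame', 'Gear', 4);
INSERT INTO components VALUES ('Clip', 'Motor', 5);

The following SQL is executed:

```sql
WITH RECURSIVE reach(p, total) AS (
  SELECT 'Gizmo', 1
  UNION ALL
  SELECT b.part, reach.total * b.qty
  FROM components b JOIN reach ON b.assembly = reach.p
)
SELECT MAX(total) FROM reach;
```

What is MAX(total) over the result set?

Base: (Gizmo, total=1).
Iteration 1: components of {Gizmo} -> Frame = 1*2 = 2.
Iteration 2: components of {Frame} -> Gear = 2*4 = 8.
Iteration 3: components of {Gear} -> Spring = 8*2 = 16.
Iteration 4: no further components; recursion stops.
total values: 1, 2, 8, 16; the maximum is 16.

16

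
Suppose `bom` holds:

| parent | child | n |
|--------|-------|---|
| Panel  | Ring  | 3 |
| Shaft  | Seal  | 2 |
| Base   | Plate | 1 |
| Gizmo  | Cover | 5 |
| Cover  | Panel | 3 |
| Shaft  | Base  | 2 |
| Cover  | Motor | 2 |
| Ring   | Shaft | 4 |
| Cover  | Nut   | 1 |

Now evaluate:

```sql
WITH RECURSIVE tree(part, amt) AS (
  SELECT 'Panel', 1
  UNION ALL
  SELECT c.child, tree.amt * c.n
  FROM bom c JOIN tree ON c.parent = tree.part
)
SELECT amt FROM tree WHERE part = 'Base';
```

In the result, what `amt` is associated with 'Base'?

Base: (Panel, amt=1).
Iteration 1: components of {Panel} -> Ring = 1*3 = 3.
Iteration 2: components of {Ring} -> Shaft = 3*4 = 12.
Iteration 3: components of {Shaft} -> Base = 12*2 = 24, Seal = 12*2 = 24.
Iteration 4: components of {Base,Seal} -> Plate = 24*1 = 24.
Iteration 5: no further components; recursion stops.

24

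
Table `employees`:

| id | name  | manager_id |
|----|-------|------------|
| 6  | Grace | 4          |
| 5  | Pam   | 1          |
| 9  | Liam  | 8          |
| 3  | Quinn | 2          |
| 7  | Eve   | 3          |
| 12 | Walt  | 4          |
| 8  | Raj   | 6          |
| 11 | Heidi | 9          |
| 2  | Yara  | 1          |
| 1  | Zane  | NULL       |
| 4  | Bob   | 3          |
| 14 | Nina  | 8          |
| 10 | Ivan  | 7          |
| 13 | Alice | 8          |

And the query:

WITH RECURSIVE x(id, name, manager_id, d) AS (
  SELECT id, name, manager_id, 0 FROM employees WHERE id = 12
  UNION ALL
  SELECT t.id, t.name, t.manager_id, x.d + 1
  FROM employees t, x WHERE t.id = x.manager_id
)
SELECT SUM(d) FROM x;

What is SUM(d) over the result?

Base: id=12 (Walt), manager_id=4, d 0.
Iteration 1: join on id=4 -> Bob (id 4, manager_id=3, d 1).
Iteration 2: join on id=3 -> Quinn (id 3, manager_id=2, d 2).
Iteration 3: join on id=2 -> Yara (id 2, manager_id=1, d 3).
Iteration 4: join on id=1 -> Zane (id 1, manager_id=NULL, d 4).
Iteration 5: manager_id is NULL; no match; recursion stops.
SUM(d) = 0 + 1 + 2 + 3 + 4 = 10.

10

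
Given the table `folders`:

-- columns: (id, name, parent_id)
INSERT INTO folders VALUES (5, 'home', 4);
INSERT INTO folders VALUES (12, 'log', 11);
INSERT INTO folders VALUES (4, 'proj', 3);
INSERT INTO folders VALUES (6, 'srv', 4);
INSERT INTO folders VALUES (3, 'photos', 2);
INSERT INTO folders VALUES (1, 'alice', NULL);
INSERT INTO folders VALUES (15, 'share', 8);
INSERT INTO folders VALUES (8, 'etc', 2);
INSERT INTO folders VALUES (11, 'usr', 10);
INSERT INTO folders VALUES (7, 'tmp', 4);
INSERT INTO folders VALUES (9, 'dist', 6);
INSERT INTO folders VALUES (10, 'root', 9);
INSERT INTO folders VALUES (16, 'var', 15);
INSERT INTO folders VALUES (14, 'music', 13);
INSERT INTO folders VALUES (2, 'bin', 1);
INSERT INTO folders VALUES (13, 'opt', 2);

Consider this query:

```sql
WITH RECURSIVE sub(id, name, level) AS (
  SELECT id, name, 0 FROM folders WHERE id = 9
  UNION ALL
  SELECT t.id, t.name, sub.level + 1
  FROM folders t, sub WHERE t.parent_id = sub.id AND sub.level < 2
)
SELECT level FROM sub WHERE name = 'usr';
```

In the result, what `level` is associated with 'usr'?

2

Base: id=9 (dist) at level 0.
Iteration 1: rows with parent_id in {9} -> root (id 10, level 1).
Iteration 2: rows with parent_id in {10} -> usr (id 11, level 2).
Iteration 3: level < 2 fails for all current rows; recursion stops.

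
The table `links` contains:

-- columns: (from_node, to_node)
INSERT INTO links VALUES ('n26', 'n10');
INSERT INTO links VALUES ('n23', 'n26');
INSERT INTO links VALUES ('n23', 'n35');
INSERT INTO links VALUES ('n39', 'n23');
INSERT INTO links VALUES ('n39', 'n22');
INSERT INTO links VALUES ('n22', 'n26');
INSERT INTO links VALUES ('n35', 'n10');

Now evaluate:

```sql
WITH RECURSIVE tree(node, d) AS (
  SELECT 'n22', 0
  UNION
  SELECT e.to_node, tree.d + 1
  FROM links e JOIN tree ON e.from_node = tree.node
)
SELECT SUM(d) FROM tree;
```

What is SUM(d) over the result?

Base: (n22, d=0).
Iteration 1: edges from {n22} -> (n26, d=1).
Iteration 2: edges from {n26} -> (n10, d=2).
Iteration 3: no outgoing edges from {n10}; recursion stops.
SUM(d) = 0 + 1 + 2 = 3.

3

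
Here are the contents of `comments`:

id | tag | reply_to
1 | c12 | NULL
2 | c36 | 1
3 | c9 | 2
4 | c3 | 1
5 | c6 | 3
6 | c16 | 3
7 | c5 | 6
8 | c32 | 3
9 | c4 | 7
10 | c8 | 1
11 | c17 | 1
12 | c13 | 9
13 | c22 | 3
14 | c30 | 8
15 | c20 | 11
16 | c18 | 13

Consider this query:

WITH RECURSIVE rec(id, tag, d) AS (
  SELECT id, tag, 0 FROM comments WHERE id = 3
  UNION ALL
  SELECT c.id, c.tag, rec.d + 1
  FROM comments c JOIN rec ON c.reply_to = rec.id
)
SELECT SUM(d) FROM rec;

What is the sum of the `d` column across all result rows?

Base: id=3 (c9) at d 0.
Iteration 1: rows with reply_to in {3} -> c6 (id 5, d 1), c16 (id 6, d 1), c32 (id 8, d 1), c22 (id 13, d 1).
Iteration 2: rows with reply_to in {5,6,8,13} -> c5 (id 7, d 2), c30 (id 14, d 2), c18 (id 16, d 2).
Iteration 3: rows with reply_to in {7,14,16} -> c4 (id 9, d 3).
Iteration 4: rows with reply_to in {9} -> c13 (id 12, d 4).
Iteration 5: no rows with reply_to in {12}; recursion stops.
SUM(d) = 0 + 1 + 1 + 1 + 1 + 2 + 2 + 2 + 3 + 4 = 17.

17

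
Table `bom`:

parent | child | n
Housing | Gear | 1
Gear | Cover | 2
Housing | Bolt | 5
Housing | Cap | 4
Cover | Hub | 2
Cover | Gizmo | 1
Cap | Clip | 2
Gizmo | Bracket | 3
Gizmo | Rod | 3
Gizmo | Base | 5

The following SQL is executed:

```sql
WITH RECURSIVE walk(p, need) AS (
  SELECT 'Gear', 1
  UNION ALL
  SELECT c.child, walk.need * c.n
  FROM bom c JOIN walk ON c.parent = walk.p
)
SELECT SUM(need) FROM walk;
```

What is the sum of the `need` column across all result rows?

Base: (Gear, need=1).
Iteration 1: components of {Gear} -> Cover = 1*2 = 2.
Iteration 2: components of {Cover} -> Gizmo = 2*1 = 2, Hub = 2*2 = 4.
Iteration 3: components of {Gizmo,Hub} -> Base = 2*5 = 10, Bracket = 2*3 = 6, Rod = 2*3 = 6.
Iteration 4: no further components; recursion stops.
SUM(need) = 1 + 2 + 4 + 2 + 6 + 6 + 10 = 31.

31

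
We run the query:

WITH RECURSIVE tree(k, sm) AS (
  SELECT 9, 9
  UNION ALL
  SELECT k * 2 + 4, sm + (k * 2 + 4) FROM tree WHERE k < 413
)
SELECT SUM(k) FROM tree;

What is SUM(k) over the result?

Base: k=9, sm=9.
Iteration 1: 9 < 413 holds -> k = 9 * 2 + 4 = 22, sm = 9 + 22 = 31.
Iteration 2: 22 < 413 holds -> k = 22 * 2 + 4 = 48, sm = 31 + 48 = 79.
Iteration 3: 48 < 413 holds -> k = 48 * 2 + 4 = 100, sm = 79 + 100 = 179.
Iteration 4: 100 < 413 holds -> k = 100 * 2 + 4 = 204, sm = 179 + 204 = 383.
Iteration 5: 204 < 413 holds -> k = 204 * 2 + 4 = 412, sm = 383 + 412 = 795.
Iteration 6: 412 < 413 holds -> k = 412 * 2 + 4 = 828, sm = 795 + 828 = 1623.
Iteration 7: 828 < 413 fails; recursion stops.
SUM(k) = 9 + 22 + 48 + 100 + 204 + 412 + 828 = 1623.

1623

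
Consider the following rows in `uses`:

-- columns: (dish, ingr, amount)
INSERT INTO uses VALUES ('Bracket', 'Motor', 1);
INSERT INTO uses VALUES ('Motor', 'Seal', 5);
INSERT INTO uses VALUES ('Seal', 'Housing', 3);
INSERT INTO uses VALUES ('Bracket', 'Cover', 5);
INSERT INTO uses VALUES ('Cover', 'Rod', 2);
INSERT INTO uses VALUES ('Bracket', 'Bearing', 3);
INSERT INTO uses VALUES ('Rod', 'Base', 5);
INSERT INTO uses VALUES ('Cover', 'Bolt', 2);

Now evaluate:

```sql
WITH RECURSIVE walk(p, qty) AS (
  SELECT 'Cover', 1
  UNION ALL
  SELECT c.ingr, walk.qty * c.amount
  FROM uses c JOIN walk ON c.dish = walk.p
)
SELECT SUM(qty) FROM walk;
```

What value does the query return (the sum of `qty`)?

15

Base: (Cover, qty=1).
Iteration 1: components of {Cover} -> Bolt = 1*2 = 2, Rod = 1*2 = 2.
Iteration 2: components of {Bolt,Rod} -> Base = 2*5 = 10.
Iteration 3: no further components; recursion stops.
SUM(qty) = 1 + 2 + 2 + 10 = 15.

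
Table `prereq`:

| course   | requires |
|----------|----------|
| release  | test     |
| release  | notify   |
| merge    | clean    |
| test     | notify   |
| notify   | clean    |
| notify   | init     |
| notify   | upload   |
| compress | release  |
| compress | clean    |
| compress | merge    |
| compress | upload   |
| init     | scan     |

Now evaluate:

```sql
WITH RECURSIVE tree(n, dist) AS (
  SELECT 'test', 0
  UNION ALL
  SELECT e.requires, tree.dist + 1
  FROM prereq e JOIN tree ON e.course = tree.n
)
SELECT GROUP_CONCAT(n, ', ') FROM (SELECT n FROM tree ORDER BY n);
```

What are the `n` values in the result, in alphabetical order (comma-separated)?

Base: (test, dist=0).
Iteration 1: edges from {test} -> (notify, dist=1).
Iteration 2: edges from {notify} -> (clean, dist=2), (init, dist=2), (upload, dist=2).
Iteration 3: edges from {clean,init,upload} -> (scan, dist=3).
Iteration 4: no outgoing edges from {scan}; recursion stops.

clean, init, notify, scan, test, upload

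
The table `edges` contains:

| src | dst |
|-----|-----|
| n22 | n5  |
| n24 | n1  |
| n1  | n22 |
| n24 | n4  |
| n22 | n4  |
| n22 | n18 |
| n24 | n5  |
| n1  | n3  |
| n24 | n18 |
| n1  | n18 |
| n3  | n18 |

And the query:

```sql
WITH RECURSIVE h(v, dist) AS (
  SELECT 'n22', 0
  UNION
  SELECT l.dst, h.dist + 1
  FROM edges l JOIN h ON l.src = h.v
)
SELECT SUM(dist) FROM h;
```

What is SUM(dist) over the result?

3

Base: (n22, dist=0).
Iteration 1: edges from {n22} -> (n18, dist=1), (n4, dist=1), (n5, dist=1).
Iteration 2: no outgoing edges from {n18,n4,n5}; recursion stops.
SUM(dist) = 0 + 1 + 1 + 1 = 3.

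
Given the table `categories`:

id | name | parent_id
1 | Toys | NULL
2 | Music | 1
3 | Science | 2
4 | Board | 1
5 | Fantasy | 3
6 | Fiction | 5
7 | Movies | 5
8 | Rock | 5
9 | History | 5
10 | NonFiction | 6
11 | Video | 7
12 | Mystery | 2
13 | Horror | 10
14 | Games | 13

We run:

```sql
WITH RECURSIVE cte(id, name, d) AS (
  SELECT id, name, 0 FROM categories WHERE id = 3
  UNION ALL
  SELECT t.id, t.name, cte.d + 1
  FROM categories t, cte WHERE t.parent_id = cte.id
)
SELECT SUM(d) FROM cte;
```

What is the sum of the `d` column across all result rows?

24

Base: id=3 (Science) at d 0.
Iteration 1: rows with parent_id in {3} -> Fantasy (id 5, d 1).
Iteration 2: rows with parent_id in {5} -> Fiction (id 6, d 2), Movies (id 7, d 2), Rock (id 8, d 2), History (id 9, d 2).
Iteration 3: rows with parent_id in {6,7,8,9} -> NonFiction (id 10, d 3), Video (id 11, d 3).
Iteration 4: rows with parent_id in {10,11} -> Horror (id 13, d 4).
Iteration 5: rows with parent_id in {13} -> Games (id 14, d 5).
Iteration 6: no rows with parent_id in {14}; recursion stops.
SUM(d) = 0 + 1 + 2 + 2 + 2 + 2 + 3 + 3 + 4 + 5 = 24.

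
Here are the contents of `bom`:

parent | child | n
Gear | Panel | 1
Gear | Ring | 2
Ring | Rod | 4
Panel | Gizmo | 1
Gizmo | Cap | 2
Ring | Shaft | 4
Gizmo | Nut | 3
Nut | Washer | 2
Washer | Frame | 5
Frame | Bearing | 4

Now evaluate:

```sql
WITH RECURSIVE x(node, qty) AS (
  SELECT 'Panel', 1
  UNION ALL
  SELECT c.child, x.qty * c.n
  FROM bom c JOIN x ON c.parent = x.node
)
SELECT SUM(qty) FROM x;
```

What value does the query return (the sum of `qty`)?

Base: (Panel, qty=1).
Iteration 1: components of {Panel} -> Gizmo = 1*1 = 1.
Iteration 2: components of {Gizmo} -> Cap = 1*2 = 2, Nut = 1*3 = 3.
Iteration 3: components of {Cap,Nut} -> Washer = 3*2 = 6.
Iteration 4: components of {Washer} -> Frame = 6*5 = 30.
Iteration 5: components of {Frame} -> Bearing = 30*4 = 120.
Iteration 6: no further components; recursion stops.
SUM(qty) = 1 + 1 + 2 + 3 + 6 + 30 + 120 = 163.

163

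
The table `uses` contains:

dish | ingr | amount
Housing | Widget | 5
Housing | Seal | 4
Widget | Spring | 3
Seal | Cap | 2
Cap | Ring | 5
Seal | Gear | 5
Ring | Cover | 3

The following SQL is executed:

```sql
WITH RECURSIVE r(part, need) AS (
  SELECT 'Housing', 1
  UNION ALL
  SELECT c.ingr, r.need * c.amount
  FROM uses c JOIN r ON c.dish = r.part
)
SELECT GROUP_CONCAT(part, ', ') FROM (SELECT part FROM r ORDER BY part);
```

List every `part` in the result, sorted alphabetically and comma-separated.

Base: (Housing, need=1).
Iteration 1: components of {Housing} -> Seal = 1*4 = 4, Widget = 1*5 = 5.
Iteration 2: components of {Seal,Widget} -> Cap = 4*2 = 8, Gear = 4*5 = 20, Spring = 5*3 = 15.
Iteration 3: components of {Cap,Gear,Spring} -> Ring = 8*5 = 40.
Iteration 4: components of {Ring} -> Cover = 40*3 = 120.
Iteration 5: no further components; recursion stops.

Cap, Cover, Gear, Housing, Ring, Seal, Spring, Widget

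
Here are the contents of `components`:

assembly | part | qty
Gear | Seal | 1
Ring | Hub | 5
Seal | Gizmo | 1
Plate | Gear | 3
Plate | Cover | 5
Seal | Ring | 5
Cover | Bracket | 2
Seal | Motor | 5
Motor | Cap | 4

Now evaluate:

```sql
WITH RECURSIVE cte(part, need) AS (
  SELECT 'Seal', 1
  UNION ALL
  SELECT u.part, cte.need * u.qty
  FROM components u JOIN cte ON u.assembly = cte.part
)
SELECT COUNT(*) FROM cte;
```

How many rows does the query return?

Base: (Seal, need=1).
Iteration 1: components of {Seal} -> Gizmo = 1*1 = 1, Motor = 1*5 = 5, Ring = 1*5 = 5.
Iteration 2: components of {Gizmo,Motor,Ring} -> Cap = 5*4 = 20, Hub = 5*5 = 25.
Iteration 3: no further components; recursion stops.
Total rows emitted: 6.

6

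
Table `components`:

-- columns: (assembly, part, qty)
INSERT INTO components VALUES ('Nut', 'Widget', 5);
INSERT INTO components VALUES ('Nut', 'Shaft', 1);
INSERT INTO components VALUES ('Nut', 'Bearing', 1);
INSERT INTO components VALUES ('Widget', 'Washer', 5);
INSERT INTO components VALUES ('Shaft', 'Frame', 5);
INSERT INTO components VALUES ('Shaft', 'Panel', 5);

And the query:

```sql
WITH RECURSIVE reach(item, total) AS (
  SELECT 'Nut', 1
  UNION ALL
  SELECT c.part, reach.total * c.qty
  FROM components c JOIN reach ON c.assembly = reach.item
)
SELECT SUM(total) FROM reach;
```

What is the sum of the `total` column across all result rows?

43

Base: (Nut, total=1).
Iteration 1: components of {Nut} -> Bearing = 1*1 = 1, Shaft = 1*1 = 1, Widget = 1*5 = 5.
Iteration 2: components of {Bearing,Shaft,Widget} -> Frame = 1*5 = 5, Panel = 1*5 = 5, Washer = 5*5 = 25.
Iteration 3: no further components; recursion stops.
SUM(total) = 1 + 5 + 1 + 1 + 25 + 5 + 5 = 43.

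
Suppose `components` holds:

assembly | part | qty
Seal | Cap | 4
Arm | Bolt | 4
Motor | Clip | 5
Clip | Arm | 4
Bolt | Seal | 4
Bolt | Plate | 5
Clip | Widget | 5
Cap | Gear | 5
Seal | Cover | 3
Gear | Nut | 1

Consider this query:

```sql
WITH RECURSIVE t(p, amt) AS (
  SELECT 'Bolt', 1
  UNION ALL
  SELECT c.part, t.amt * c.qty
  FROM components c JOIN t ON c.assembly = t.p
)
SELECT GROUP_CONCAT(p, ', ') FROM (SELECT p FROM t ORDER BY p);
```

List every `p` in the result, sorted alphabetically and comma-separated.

Base: (Bolt, amt=1).
Iteration 1: components of {Bolt} -> Plate = 1*5 = 5, Seal = 1*4 = 4.
Iteration 2: components of {Plate,Seal} -> Cap = 4*4 = 16, Cover = 4*3 = 12.
Iteration 3: components of {Cap,Cover} -> Gear = 16*5 = 80.
Iteration 4: components of {Gear} -> Nut = 80*1 = 80.
Iteration 5: no further components; recursion stops.

Bolt, Cap, Cover, Gear, Nut, Plate, Seal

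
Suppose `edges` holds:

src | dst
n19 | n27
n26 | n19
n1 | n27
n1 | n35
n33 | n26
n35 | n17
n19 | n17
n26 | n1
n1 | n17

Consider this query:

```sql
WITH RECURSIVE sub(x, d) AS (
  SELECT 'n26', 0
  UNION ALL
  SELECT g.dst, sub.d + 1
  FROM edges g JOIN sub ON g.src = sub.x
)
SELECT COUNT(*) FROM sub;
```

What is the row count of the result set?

Base: (n26, d=0).
Iteration 1: edges from {n26} -> (n1, d=1), (n19, d=1).
Iteration 2: edges from {n1,n19} -> (n17, d=2) x2, (n27, d=2) x2, (n35, d=2). [UNION ALL keeps all 5 new rows, including repeats]
Iteration 3: edges from {n17,n27,n35} -> (n17, d=3).
Iteration 4: no outgoing edges from {n17}; recursion stops.
Total rows emitted: 9.

9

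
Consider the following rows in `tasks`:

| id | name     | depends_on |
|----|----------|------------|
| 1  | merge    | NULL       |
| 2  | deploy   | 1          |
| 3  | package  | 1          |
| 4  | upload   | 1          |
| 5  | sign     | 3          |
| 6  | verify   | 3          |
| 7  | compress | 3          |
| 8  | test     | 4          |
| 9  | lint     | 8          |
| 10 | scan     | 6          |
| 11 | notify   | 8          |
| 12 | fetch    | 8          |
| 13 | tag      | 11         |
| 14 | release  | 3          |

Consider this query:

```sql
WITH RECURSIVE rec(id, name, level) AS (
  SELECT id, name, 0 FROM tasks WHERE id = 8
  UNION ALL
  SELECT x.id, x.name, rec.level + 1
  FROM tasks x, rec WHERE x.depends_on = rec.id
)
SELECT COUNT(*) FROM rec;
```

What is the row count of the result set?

5

Base: id=8 (test) at level 0.
Iteration 1: rows with depends_on in {8} -> lint (id 9, level 1), notify (id 11, level 1), fetch (id 12, level 1).
Iteration 2: rows with depends_on in {9,11,12} -> tag (id 13, level 2).
Iteration 3: no rows with depends_on in {13}; recursion stops.
Total rows emitted: 5.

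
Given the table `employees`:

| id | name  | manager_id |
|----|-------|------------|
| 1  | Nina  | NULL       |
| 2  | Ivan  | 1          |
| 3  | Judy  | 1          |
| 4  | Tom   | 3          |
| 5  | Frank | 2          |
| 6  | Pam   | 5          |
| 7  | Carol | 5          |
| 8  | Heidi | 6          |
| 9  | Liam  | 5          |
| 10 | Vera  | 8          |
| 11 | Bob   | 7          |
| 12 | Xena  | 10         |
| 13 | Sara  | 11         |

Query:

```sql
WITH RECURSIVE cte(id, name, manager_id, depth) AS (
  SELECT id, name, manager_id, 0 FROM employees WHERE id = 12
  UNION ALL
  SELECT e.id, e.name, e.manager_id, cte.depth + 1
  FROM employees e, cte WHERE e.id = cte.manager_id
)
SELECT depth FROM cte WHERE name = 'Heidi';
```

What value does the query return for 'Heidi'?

2

Base: id=12 (Xena), manager_id=10, depth 0.
Iteration 1: join on id=10 -> Vera (id 10, manager_id=8, depth 1).
Iteration 2: join on id=8 -> Heidi (id 8, manager_id=6, depth 2).
Iteration 3: join on id=6 -> Pam (id 6, manager_id=5, depth 3).
Iteration 4: join on id=5 -> Frank (id 5, manager_id=2, depth 4).
Iteration 5: join on id=2 -> Ivan (id 2, manager_id=1, depth 5).
Iteration 6: join on id=1 -> Nina (id 1, manager_id=NULL, depth 6).
Iteration 7: manager_id is NULL; no match; recursion stops.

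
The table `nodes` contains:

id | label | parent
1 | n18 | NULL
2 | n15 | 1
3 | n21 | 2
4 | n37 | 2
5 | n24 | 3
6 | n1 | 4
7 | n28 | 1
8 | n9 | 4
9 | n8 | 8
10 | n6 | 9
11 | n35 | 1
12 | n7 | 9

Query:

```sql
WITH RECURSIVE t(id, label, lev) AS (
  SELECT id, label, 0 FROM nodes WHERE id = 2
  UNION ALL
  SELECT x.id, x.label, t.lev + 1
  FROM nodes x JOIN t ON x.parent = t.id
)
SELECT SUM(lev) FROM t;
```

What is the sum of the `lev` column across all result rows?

19

Base: id=2 (n15) at lev 0.
Iteration 1: rows with parent in {2} -> n21 (id 3, lev 1), n37 (id 4, lev 1).
Iteration 2: rows with parent in {3,4} -> n24 (id 5, lev 2), n1 (id 6, lev 2), n9 (id 8, lev 2).
Iteration 3: rows with parent in {5,6,8} -> n8 (id 9, lev 3).
Iteration 4: rows with parent in {9} -> n6 (id 10, lev 4), n7 (id 12, lev 4).
Iteration 5: no rows with parent in {10,12}; recursion stops.
SUM(lev) = 0 + 1 + 1 + 2 + 2 + 2 + 3 + 4 + 4 = 19.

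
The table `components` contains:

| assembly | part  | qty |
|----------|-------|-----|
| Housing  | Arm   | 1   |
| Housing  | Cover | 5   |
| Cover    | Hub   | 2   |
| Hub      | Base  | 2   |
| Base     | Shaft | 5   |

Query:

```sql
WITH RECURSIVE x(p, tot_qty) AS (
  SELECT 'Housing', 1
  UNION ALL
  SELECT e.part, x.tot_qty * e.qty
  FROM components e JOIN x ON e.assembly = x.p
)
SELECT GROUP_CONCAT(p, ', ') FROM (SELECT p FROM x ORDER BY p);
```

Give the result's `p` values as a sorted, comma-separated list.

Base: (Housing, tot_qty=1).
Iteration 1: components of {Housing} -> Arm = 1*1 = 1, Cover = 1*5 = 5.
Iteration 2: components of {Arm,Cover} -> Hub = 5*2 = 10.
Iteration 3: components of {Hub} -> Base = 10*2 = 20.
Iteration 4: components of {Base} -> Shaft = 20*5 = 100.
Iteration 5: no further components; recursion stops.

Arm, Base, Cover, Housing, Hub, Shaft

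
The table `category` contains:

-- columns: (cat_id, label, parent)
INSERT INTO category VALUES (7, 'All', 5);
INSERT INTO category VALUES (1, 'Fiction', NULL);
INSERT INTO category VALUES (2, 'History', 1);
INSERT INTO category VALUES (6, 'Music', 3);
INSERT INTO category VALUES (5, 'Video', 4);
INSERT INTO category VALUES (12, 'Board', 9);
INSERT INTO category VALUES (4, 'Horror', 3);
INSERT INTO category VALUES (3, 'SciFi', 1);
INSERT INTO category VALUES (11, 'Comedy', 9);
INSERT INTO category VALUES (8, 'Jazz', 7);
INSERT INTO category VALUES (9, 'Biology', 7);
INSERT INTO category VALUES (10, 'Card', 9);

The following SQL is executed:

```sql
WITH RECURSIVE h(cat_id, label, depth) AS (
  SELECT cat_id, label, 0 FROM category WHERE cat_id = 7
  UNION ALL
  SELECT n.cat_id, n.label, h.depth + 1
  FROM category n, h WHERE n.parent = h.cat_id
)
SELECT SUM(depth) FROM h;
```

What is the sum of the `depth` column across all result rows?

8

Base: cat_id=7 (All) at depth 0.
Iteration 1: rows with parent in {7} -> Jazz (id 8, depth 1), Biology (id 9, depth 1).
Iteration 2: rows with parent in {8,9} -> Card (id 10, depth 2), Comedy (id 11, depth 2), Board (id 12, depth 2).
Iteration 3: no rows with parent in {10,11,12}; recursion stops.
SUM(depth) = 0 + 1 + 1 + 2 + 2 + 2 = 8.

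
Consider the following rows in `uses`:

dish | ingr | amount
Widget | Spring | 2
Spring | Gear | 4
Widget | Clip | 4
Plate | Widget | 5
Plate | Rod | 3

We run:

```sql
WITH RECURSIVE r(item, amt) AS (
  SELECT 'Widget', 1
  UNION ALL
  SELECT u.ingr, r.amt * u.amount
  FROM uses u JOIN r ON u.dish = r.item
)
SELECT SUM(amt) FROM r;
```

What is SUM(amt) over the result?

Base: (Widget, amt=1).
Iteration 1: components of {Widget} -> Clip = 1*4 = 4, Spring = 1*2 = 2.
Iteration 2: components of {Clip,Spring} -> Gear = 2*4 = 8.
Iteration 3: no further components; recursion stops.
SUM(amt) = 1 + 2 + 4 + 8 = 15.

15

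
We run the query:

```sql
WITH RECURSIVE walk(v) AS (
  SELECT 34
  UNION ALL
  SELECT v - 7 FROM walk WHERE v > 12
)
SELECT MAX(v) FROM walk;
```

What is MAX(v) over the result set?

34

Base: v=34.
Iteration 1: 34 > 12 holds -> v = 34 - 7 = 27.
Iteration 2: 27 > 12 holds -> v = 27 - 7 = 20.
Iteration 3: 20 > 12 holds -> v = 20 - 7 = 13.
Iteration 4: 13 > 12 holds -> v = 13 - 7 = 6.
Iteration 5: 6 > 12 fails; recursion stops.
v values: 34, 27, 20, 13, 6; the maximum is 34.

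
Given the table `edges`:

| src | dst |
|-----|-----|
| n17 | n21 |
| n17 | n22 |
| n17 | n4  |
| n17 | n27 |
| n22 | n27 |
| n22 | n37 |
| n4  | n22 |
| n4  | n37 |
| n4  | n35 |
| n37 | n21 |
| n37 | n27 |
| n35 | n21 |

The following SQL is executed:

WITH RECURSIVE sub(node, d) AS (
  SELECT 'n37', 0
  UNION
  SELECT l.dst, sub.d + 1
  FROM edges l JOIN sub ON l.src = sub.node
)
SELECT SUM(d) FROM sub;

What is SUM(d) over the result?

Base: (n37, d=0).
Iteration 1: edges from {n37} -> (n21, d=1), (n27, d=1).
Iteration 2: no outgoing edges from {n21,n27}; recursion stops.
SUM(d) = 0 + 1 + 1 = 2.

2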